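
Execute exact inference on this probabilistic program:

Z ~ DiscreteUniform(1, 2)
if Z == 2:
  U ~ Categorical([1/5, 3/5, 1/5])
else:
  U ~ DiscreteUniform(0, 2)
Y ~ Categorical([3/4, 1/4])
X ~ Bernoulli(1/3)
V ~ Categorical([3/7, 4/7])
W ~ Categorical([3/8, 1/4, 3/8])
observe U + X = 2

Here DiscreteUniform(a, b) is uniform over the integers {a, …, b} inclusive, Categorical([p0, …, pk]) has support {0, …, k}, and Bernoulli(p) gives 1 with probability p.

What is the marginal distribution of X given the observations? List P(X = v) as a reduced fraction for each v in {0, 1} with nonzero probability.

Enumerate traces; 48 have nonzero weight after conditioning:
  (Z=1, U=1, Y=0, X=1, V=0, W=0) weight 3/448
  (Z=1, U=1, Y=0, X=1, V=0, W=1) weight 1/224
  (Z=1, U=1, Y=0, X=1, V=0, W=2) weight 3/448
  (Z=1, U=1, Y=0, X=1, V=1, W=0) weight 1/112
  (Z=1, U=1, Y=0, X=1, V=1, W=1) weight 1/168
  (Z=1, U=1, Y=0, X=1, V=1, W=2) weight 1/112
  (Z=1, U=1, Y=1, X=1, V=0, W=0) weight 1/448
  (Z=1, U=1, Y=1, X=1, V=0, W=1) weight 1/672
  (Z=1, U=2, Y=0, X=0, V=0, W=0) weight 3/224
  … 39 more
Group by X:
  weight(X=0) = 8/45
  weight(X=1) = 7/45
Total weight = 8/45 + 7/45 = 1/3
P(X=0 | obs) = 8/45 / 1/3 = 8/15
P(X=1 | obs) = 7/45 / 1/3 = 7/15

P(X=0) = 8/15, P(X=1) = 7/15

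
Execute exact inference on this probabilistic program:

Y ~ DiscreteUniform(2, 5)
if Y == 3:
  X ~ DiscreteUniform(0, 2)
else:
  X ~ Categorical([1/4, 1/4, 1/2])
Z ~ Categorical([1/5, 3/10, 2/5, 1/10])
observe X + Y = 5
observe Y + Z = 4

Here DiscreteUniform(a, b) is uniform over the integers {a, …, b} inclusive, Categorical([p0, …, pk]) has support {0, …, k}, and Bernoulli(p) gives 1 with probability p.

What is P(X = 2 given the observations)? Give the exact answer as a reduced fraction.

Enumerate traces; 2 have nonzero weight after conditioning:
  (Y=3, X=2, Z=1) weight 1/40
  (Y=4, X=1, Z=0) weight 1/80
Group by X:
  weight(X=1) = 1/80
  weight(X=2) = 1/40
Total weight = 1/80 + 1/40 = 3/80
P(X=1 | obs) = 1/80 / 3/80 = 1/3
P(X=2 | obs) = 1/40 / 3/80 = 2/3

P(X = 2 | obs) = 2/3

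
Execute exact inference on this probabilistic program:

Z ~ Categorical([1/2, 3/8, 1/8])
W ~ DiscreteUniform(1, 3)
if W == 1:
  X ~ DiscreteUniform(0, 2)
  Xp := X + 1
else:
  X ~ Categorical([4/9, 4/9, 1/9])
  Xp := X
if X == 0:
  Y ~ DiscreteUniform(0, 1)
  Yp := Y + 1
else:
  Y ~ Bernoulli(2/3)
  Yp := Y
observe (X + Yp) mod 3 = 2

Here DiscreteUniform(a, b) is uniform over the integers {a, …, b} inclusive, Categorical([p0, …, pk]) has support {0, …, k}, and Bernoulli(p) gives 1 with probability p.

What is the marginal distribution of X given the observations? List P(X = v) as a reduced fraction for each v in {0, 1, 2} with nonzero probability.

Enumerate traces; 27 have nonzero weight after conditioning:
  (Z=0, W=1, X=0, Y=1) weight 1/36
  (Z=0, W=1, X=1, Y=1) weight 1/27
  (Z=0, W=1, X=2, Y=0) weight 1/54
  (Z=0, W=2, X=0, Y=1) weight 1/27
  (Z=0, W=2, X=1, Y=1) weight 4/81
  (Z=0, W=2, X=2, Y=0) weight 1/162
  (Z=0, W=3, X=0, Y=1) weight 1/27
  (Z=0, W=3, X=1, Y=1) weight 4/81
  … 19 more
Group by X:
  weight(X=0) = 11/54
  weight(X=1) = 22/81
  weight(X=2) = 5/81
Total weight = 11/54 + 22/81 + 5/81 = 29/54
P(X=0 | obs) = 11/54 / 29/54 = 11/29
P(X=1 | obs) = 22/81 / 29/54 = 44/87
P(X=2 | obs) = 5/81 / 29/54 = 10/87

P(X=0) = 11/29, P(X=1) = 44/87, P(X=2) = 10/87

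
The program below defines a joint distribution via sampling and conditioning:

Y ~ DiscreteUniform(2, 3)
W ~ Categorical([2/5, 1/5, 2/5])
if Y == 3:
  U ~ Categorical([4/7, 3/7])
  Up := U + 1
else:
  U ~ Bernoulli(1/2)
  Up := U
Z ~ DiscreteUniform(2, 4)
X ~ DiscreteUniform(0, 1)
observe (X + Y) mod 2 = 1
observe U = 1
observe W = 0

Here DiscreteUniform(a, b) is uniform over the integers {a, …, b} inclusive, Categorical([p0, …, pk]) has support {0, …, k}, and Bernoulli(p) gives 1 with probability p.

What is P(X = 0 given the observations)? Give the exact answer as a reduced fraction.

P(X = 0 | obs) = 6/13

Enumerate traces; 6 have nonzero weight after conditioning:
  (Y=2, W=0, U=1, Z=2, X=1) weight 1/60
  (Y=2, W=0, U=1, Z=3, X=1) weight 1/60
  (Y=2, W=0, U=1, Z=4, X=1) weight 1/60
  (Y=3, W=0, U=1, Z=2, X=0) weight 1/70
  (Y=3, W=0, U=1, Z=3, X=0) weight 1/70
  (Y=3, W=0, U=1, Z=4, X=0) weight 1/70
Group by X:
  weight(X=0) = 3/70
  weight(X=1) = 1/20
Total weight = 3/70 + 1/20 = 13/140
P(X=0 | obs) = 3/70 / 13/140 = 6/13
P(X=1 | obs) = 1/20 / 13/140 = 7/13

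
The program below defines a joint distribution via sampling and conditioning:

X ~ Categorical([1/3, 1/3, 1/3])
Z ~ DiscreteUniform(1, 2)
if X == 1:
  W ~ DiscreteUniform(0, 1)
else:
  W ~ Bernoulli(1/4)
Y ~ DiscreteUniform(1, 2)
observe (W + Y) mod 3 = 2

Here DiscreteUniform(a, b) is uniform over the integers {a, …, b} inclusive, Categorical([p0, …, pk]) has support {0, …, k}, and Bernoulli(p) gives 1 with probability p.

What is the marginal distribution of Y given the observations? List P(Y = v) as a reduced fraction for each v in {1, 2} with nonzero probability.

Enumerate traces; 12 have nonzero weight after conditioning:
  (X=0, Z=1, W=0, Y=2) weight 1/16
  (X=0, Z=1, W=1, Y=1) weight 1/48
  (X=0, Z=2, W=0, Y=2) weight 1/16
  (X=0, Z=2, W=1, Y=1) weight 1/48
  (X=1, Z=1, W=0, Y=2) weight 1/24
  (X=1, Z=1, W=1, Y=1) weight 1/24
  (X=1, Z=2, W=0, Y=2) weight 1/24
  (X=1, Z=2, W=1, Y=1) weight 1/24
  … 4 more
Group by Y:
  weight(Y=1) = 1/6
  weight(Y=2) = 1/3
Total weight = 1/6 + 1/3 = 1/2
P(Y=1 | obs) = 1/6 / 1/2 = 1/3
P(Y=2 | obs) = 1/3 / 1/2 = 2/3

P(Y=1) = 1/3, P(Y=2) = 2/3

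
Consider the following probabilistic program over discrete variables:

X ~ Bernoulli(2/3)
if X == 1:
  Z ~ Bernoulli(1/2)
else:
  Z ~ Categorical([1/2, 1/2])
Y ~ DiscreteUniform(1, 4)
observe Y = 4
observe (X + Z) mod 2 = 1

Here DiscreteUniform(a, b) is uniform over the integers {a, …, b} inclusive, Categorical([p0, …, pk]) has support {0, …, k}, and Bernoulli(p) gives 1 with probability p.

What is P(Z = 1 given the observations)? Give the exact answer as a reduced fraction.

P(Z = 1 | obs) = 1/3

Enumerate traces; 2 have nonzero weight after conditioning:
  (X=0, Z=1, Y=4) weight 1/24
  (X=1, Z=0, Y=4) weight 1/12
Group by Z:
  weight(Z=0) = 1/12
  weight(Z=1) = 1/24
Total weight = 1/12 + 1/24 = 1/8
P(Z=0 | obs) = 1/12 / 1/8 = 2/3
P(Z=1 | obs) = 1/24 / 1/8 = 1/3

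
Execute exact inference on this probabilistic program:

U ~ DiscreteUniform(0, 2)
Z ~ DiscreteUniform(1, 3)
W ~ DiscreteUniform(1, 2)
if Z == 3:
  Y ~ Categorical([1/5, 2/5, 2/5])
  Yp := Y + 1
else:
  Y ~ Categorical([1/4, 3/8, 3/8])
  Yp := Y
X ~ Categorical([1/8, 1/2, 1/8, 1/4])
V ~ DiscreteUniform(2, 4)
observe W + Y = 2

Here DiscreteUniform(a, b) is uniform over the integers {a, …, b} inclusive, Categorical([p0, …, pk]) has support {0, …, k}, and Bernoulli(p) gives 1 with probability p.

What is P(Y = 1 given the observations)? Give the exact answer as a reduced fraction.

Enumerate traces; 216 have nonzero weight after conditioning:
  (U=0, Z=1, W=1, Y=1, X=0, V=2) weight 1/1152
  (U=0, Z=1, W=1, Y=1, X=0, V=3) weight 1/1152
  (U=0, Z=1, W=1, Y=1, X=0, V=4) weight 1/1152
  (U=0, Z=1, W=1, Y=1, X=1, V=2) weight 1/288
  (U=0, Z=1, W=1, Y=1, X=1, V=3) weight 1/288
  (U=0, Z=1, W=1, Y=1, X=1, V=4) weight 1/288
  (U=0, Z=1, W=1, Y=1, X=2, V=2) weight 1/1152
  (U=0, Z=1, W=1, Y=1, X=2, V=3) weight 1/1152
  (U=0, Z=1, W=2, Y=0, X=0, V=2) weight 1/1728
  … 207 more
Group by Y:
  weight(Y=0) = 7/60
  weight(Y=1) = 23/120
Total weight = 7/60 + 23/120 = 37/120
P(Y=0 | obs) = 7/60 / 37/120 = 14/37
P(Y=1 | obs) = 23/120 / 37/120 = 23/37

P(Y = 1 | obs) = 23/37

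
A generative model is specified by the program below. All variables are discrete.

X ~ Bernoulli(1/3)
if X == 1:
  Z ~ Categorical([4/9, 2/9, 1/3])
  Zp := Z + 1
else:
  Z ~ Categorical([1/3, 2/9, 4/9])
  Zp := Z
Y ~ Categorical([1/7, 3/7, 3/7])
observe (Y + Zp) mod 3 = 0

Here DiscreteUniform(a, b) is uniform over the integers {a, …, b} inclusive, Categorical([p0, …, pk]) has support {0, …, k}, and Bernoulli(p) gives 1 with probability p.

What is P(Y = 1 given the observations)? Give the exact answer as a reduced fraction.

P(Y = 1 | obs) = 10/21

Enumerate traces; 6 have nonzero weight after conditioning:
  (X=0, Z=0, Y=0) weight 2/63
  (X=0, Z=1, Y=2) weight 4/63
  (X=0, Z=2, Y=1) weight 8/63
  (X=1, Z=0, Y=2) weight 4/63
  (X=1, Z=1, Y=1) weight 2/63
  (X=1, Z=2, Y=0) weight 1/63
Group by Y:
  weight(Y=0) = 1/21
  weight(Y=1) = 10/63
  weight(Y=2) = 8/63
Total weight = 1/21 + 10/63 + 8/63 = 1/3
P(Y=0 | obs) = 1/21 / 1/3 = 1/7
P(Y=1 | obs) = 10/63 / 1/3 = 10/21
P(Y=2 | obs) = 8/63 / 1/3 = 8/21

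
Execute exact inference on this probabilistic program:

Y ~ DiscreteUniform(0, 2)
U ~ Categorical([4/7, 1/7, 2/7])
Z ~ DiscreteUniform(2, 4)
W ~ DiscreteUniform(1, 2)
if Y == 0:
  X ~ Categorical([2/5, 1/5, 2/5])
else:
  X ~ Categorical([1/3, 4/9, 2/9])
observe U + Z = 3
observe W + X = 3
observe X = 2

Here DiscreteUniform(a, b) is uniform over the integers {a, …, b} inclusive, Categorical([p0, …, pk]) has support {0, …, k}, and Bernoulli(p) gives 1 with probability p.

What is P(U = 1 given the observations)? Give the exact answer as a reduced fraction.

P(U = 1 | obs) = 1/5

Enumerate traces; 6 have nonzero weight after conditioning:
  (Y=0, U=0, Z=3, W=1, X=2) weight 4/315
  (Y=0, U=1, Z=2, W=1, X=2) weight 1/315
  (Y=1, U=0, Z=3, W=1, X=2) weight 4/567
  (Y=1, U=1, Z=2, W=1, X=2) weight 1/567
  (Y=2, U=0, Z=3, W=1, X=2) weight 4/567
  (Y=2, U=1, Z=2, W=1, X=2) weight 1/567
Group by U:
  weight(U=0) = 76/2835
  weight(U=1) = 19/2835
Total weight = 76/2835 + 19/2835 = 19/567
P(U=0 | obs) = 76/2835 / 19/567 = 4/5
P(U=1 | obs) = 19/2835 / 19/567 = 1/5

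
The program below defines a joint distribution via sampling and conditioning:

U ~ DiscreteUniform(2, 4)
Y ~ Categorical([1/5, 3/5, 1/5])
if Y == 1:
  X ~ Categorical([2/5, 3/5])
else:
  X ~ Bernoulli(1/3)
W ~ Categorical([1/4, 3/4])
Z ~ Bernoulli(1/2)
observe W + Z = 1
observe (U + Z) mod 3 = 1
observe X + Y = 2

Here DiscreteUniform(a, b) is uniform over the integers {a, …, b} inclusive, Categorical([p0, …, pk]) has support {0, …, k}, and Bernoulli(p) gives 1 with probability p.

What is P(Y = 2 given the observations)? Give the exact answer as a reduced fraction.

P(Y = 2 | obs) = 10/37

Enumerate traces; 4 have nonzero weight after conditioning:
  (U=3, Y=1, X=1, W=0, Z=1) weight 3/200
  (U=3, Y=2, X=0, W=0, Z=1) weight 1/180
  (U=4, Y=1, X=1, W=1, Z=0) weight 9/200
  (U=4, Y=2, X=0, W=1, Z=0) weight 1/60
Group by Y:
  weight(Y=1) = 3/50
  weight(Y=2) = 1/45
Total weight = 3/50 + 1/45 = 37/450
P(Y=1 | obs) = 3/50 / 37/450 = 27/37
P(Y=2 | obs) = 1/45 / 37/450 = 10/37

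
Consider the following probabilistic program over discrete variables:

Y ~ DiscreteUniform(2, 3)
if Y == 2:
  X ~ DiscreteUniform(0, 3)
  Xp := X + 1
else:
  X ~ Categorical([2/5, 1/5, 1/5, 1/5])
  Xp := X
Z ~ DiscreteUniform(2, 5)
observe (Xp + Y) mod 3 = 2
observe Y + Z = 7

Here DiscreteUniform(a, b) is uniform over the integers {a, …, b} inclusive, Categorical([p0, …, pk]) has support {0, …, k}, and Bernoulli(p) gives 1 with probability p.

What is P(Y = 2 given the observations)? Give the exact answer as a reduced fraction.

P(Y = 2 | obs) = 5/9

Enumerate traces; 2 have nonzero weight after conditioning:
  (Y=2, X=2, Z=5) weight 1/32
  (Y=3, X=2, Z=4) weight 1/40
Group by Y:
  weight(Y=2) = 1/32
  weight(Y=3) = 1/40
Total weight = 1/32 + 1/40 = 9/160
P(Y=2 | obs) = 1/32 / 9/160 = 5/9
P(Y=3 | obs) = 1/40 / 9/160 = 4/9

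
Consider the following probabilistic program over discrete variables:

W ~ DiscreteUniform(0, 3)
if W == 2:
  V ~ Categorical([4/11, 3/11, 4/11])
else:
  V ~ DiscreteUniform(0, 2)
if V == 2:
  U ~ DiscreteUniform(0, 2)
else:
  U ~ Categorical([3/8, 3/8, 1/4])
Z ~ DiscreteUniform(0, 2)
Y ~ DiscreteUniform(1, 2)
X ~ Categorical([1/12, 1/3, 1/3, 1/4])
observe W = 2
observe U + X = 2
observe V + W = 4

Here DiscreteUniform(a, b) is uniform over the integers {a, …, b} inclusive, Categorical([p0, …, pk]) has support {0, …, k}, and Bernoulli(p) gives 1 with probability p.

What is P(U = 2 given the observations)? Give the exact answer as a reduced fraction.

P(U = 2 | obs) = 1/9

Enumerate traces; 18 have nonzero weight after conditioning:
  (W=2, V=2, U=0, Z=0, Y=1, X=2) weight 1/594
  (W=2, V=2, U=0, Z=0, Y=2, X=2) weight 1/594
  (W=2, V=2, U=0, Z=1, Y=1, X=2) weight 1/594
  (W=2, V=2, U=0, Z=1, Y=2, X=2) weight 1/594
  (W=2, V=2, U=0, Z=2, Y=1, X=2) weight 1/594
  (W=2, V=2, U=0, Z=2, Y=2, X=2) weight 1/594
  (W=2, V=2, U=1, Z=0, Y=1, X=1) weight 1/594
  (W=2, V=2, U=1, Z=0, Y=2, X=1) weight 1/594
  (W=2, V=2, U=2, Z=0, Y=1, X=0) weight 1/2376
  … 9 more
Group by U:
  weight(U=0) = 1/99
  weight(U=1) = 1/99
  weight(U=2) = 1/396
Total weight = 1/99 + 1/99 + 1/396 = 1/44
P(U=0 | obs) = 1/99 / 1/44 = 4/9
P(U=1 | obs) = 1/99 / 1/44 = 4/9
P(U=2 | obs) = 1/396 / 1/44 = 1/9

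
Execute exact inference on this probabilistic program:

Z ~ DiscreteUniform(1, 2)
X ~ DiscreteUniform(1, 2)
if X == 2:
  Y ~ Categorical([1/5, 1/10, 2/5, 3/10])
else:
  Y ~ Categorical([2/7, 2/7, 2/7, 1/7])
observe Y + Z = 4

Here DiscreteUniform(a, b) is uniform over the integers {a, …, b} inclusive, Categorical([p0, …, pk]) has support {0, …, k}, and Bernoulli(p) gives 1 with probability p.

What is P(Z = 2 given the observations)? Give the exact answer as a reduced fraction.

Enumerate traces; 4 have nonzero weight after conditioning:
  (Z=1, X=1, Y=3) weight 1/28
  (Z=1, X=2, Y=3) weight 3/40
  (Z=2, X=1, Y=2) weight 1/14
  (Z=2, X=2, Y=2) weight 1/10
Group by Z:
  weight(Z=1) = 31/280
  weight(Z=2) = 6/35
Total weight = 31/280 + 6/35 = 79/280
P(Z=1 | obs) = 31/280 / 79/280 = 31/79
P(Z=2 | obs) = 6/35 / 79/280 = 48/79

P(Z = 2 | obs) = 48/79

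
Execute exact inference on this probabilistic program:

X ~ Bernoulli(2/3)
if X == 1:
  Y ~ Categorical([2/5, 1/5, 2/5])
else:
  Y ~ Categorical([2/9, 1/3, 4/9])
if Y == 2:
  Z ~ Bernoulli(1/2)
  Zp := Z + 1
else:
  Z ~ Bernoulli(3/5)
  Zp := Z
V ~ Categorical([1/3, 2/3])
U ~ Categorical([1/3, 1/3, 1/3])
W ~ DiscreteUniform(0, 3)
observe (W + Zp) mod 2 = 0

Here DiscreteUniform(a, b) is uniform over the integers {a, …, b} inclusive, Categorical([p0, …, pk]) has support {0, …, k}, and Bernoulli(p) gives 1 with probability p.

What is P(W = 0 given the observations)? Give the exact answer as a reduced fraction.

P(W = 0 | obs) = 149/675

Enumerate traces; 144 have nonzero weight after conditioning:
  (X=0, Y=0, Z=0, V=0, U=0, W=0) weight 1/1215
  (X=0, Y=0, Z=0, V=0, U=0, W=2) weight 1/1215
  (X=0, Y=0, Z=0, V=0, U=1, W=0) weight 1/1215
  (X=0, Y=0, Z=0, V=0, U=1, W=2) weight 1/1215
  (X=0, Y=0, Z=0, V=0, U=2, W=0) weight 1/1215
  (X=0, Y=0, Z=0, V=0, U=2, W=2) weight 1/1215
  (X=0, Y=0, Z=0, V=1, U=0, W=0) weight 2/1215
  (X=0, Y=0, Z=0, V=1, U=0, W=2) weight 2/1215
  (X=0, Y=0, Z=1, V=0, U=0, W=1) weight 1/810
  (X=0, Y=0, Z=1, V=0, U=0, W=3) weight 1/810
  … 134 more
Group by W:
  weight(W=0) = 149/1350
  weight(W=1) = 377/2700
  weight(W=2) = 149/1350
  weight(W=3) = 377/2700
Total weight = 149/1350 + 377/2700 + 149/1350 + 377/2700 = 1/2
P(W=0 | obs) = 149/1350 / 1/2 = 149/675
P(W=1 | obs) = 377/2700 / 1/2 = 377/1350
P(W=2 | obs) = 149/1350 / 1/2 = 149/675
P(W=3 | obs) = 377/2700 / 1/2 = 377/1350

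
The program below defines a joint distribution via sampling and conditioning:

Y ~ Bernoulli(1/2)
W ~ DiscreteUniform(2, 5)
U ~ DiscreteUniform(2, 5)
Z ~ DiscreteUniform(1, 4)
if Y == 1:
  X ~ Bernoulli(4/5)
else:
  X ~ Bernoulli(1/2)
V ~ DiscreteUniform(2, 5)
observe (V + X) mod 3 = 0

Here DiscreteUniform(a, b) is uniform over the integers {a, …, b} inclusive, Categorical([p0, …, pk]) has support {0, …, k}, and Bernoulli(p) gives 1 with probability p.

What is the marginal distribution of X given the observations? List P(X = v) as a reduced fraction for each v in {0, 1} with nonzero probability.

Enumerate traces; 384 have nonzero weight after conditioning:
  (Y=0, W=2, U=2, Z=1, X=0, V=3) weight 1/1024
  (Y=0, W=2, U=2, Z=1, X=1, V=2) weight 1/1024
  (Y=0, W=2, U=2, Z=1, X=1, V=5) weight 1/1024
  (Y=0, W=2, U=2, Z=2, X=0, V=3) weight 1/1024
  (Y=0, W=2, U=2, Z=2, X=1, V=2) weight 1/1024
  (Y=0, W=2, U=2, Z=2, X=1, V=5) weight 1/1024
  (Y=0, W=2, U=2, Z=3, X=0, V=3) weight 1/1024
  (Y=0, W=2, U=2, Z=3, X=1, V=2) weight 1/1024
  … 376 more
Group by X:
  weight(X=0) = 7/80
  weight(X=1) = 13/40
Total weight = 7/80 + 13/40 = 33/80
P(X=0 | obs) = 7/80 / 33/80 = 7/33
P(X=1 | obs) = 13/40 / 33/80 = 26/33

P(X=0) = 7/33, P(X=1) = 26/33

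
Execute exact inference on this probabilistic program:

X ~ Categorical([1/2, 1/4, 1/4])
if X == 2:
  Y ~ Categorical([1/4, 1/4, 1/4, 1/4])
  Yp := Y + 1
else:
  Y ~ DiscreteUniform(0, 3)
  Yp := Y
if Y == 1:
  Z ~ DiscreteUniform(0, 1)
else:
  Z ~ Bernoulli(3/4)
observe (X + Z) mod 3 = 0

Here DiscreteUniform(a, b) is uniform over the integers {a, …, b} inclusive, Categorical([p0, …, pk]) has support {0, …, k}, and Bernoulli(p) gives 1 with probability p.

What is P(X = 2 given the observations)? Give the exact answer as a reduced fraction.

Enumerate traces; 8 have nonzero weight after conditioning:
  (X=0, Y=0, Z=0) weight 1/32
  (X=0, Y=1, Z=0) weight 1/16
  (X=0, Y=2, Z=0) weight 1/32
  (X=0, Y=3, Z=0) weight 1/32
  (X=2, Y=0, Z=1) weight 3/64
  (X=2, Y=1, Z=1) weight 1/32
  (X=2, Y=2, Z=1) weight 3/64
  (X=2, Y=3, Z=1) weight 3/64
Group by X:
  weight(X=0) = 5/32
  weight(X=2) = 11/64
Total weight = 5/32 + 11/64 = 21/64
P(X=0 | obs) = 5/32 / 21/64 = 10/21
P(X=2 | obs) = 11/64 / 21/64 = 11/21

P(X = 2 | obs) = 11/21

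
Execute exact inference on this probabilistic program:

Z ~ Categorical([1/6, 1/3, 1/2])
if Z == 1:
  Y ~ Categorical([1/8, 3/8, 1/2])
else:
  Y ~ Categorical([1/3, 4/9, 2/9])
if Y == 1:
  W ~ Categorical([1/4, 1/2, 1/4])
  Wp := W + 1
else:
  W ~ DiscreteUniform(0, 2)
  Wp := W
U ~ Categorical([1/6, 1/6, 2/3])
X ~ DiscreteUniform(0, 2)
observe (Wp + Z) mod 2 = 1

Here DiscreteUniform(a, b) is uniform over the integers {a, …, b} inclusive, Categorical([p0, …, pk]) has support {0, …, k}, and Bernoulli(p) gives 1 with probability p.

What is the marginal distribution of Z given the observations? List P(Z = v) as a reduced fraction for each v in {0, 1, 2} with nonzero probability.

Enumerate traces; 117 have nonzero weight after conditioning:
  (Z=0, Y=0, W=1, U=0, X=0) weight 1/972
  (Z=0, Y=0, W=1, U=0, X=1) weight 1/972
  (Z=0, Y=0, W=1, U=0, X=2) weight 1/972
  (Z=0, Y=0, W=1, U=1, X=0) weight 1/972
  (Z=0, Y=0, W=1, U=1, X=1) weight 1/972
  (Z=0, Y=0, W=1, U=1, X=2) weight 1/972
  (Z=0, Y=0, W=1, U=2, X=0) weight 1/243
  (Z=0, Y=0, W=1, U=2, X=1) weight 1/243
  (Z=1, Y=0, W=0, U=0, X=0) weight 1/1296
  (Z=2, Y=0, W=1, U=0, X=0) weight 1/324
  … 107 more
Group by Z:
  weight(Z=0) = 11/162
  weight(Z=1) = 29/144
  weight(Z=2) = 11/54
Total weight = 11/162 + 29/144 + 11/54 = 613/1296
P(Z=0 | obs) = 11/162 / 613/1296 = 88/613
P(Z=1 | obs) = 29/144 / 613/1296 = 261/613
P(Z=2 | obs) = 11/54 / 613/1296 = 264/613

P(Z=0) = 88/613, P(Z=1) = 261/613, P(Z=2) = 264/613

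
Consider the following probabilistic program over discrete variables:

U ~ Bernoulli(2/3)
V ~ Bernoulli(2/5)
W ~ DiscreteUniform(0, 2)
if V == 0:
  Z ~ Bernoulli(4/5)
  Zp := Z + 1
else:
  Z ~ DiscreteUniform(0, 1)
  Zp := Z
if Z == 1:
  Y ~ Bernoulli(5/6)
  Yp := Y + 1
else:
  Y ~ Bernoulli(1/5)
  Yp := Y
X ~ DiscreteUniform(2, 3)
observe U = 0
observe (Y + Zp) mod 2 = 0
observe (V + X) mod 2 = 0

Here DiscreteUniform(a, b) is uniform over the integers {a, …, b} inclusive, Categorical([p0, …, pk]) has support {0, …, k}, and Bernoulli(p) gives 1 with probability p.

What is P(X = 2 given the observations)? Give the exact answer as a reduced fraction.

Enumerate traces; 12 have nonzero weight after conditioning:
  (U=0, V=0, W=0, Z=0, Y=1, X=2) weight 1/750
  (U=0, V=0, W=0, Z=1, Y=0, X=2) weight 1/225
  (U=0, V=0, W=1, Z=0, Y=1, X=2) weight 1/750
  (U=0, V=0, W=1, Z=1, Y=0, X=2) weight 1/225
  (U=0, V=0, W=2, Z=0, Y=1, X=2) weight 1/750
  (U=0, V=0, W=2, Z=1, Y=0, X=2) weight 1/225
  (U=0, V=1, W=0, Z=0, Y=0, X=3) weight 2/225
  (U=0, V=1, W=0, Z=1, Y=1, X=3) weight 1/108
  … 4 more
Group by X:
  weight(X=2) = 13/750
  weight(X=3) = 49/900
Total weight = 13/750 + 49/900 = 323/4500
P(X=2 | obs) = 13/750 / 323/4500 = 78/323
P(X=3 | obs) = 49/900 / 323/4500 = 245/323

P(X = 2 | obs) = 78/323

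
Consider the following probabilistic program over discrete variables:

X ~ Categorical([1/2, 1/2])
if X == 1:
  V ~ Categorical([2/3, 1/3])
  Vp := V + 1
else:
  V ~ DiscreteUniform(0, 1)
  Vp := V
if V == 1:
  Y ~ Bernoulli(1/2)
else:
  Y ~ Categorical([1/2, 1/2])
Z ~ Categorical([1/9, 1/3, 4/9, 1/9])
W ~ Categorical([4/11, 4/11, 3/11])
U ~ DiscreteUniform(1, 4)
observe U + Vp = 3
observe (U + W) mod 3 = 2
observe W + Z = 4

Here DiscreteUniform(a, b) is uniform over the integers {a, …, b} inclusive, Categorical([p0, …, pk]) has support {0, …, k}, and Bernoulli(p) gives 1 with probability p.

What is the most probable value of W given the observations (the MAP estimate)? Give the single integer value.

argmax_v P(W = v | obs) = 2

Enumerate traces; 4 have nonzero weight after conditioning:
  (X=0, V=0, Y=0, Z=2, W=2, U=3) weight 1/264
  (X=0, V=0, Y=1, Z=2, W=2, U=3) weight 1/264
  (X=1, V=1, Y=0, Z=3, W=1, U=1) weight 1/1188
  (X=1, V=1, Y=1, Z=3, W=1, U=1) weight 1/1188
Group by W:
  weight(W=1) = 1/594
  weight(W=2) = 1/132
Total weight = 1/594 + 1/132 = 1/108
P(W=1 | obs) = 1/594 / 1/108 = 2/11
P(W=2 | obs) = 1/132 / 1/108 = 9/11
argmax = 2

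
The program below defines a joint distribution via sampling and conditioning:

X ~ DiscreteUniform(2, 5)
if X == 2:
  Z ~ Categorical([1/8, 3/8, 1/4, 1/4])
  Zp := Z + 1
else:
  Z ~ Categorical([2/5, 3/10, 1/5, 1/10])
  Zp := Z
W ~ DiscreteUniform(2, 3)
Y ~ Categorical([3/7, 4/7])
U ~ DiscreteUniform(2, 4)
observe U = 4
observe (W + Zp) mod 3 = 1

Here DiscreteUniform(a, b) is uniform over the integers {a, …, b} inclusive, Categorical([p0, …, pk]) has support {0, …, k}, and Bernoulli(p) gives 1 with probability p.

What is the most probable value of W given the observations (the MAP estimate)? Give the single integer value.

Enumerate traces; 18 have nonzero weight after conditioning:
  (X=2, Z=0, W=3, Y=0, U=4) weight 1/448
  (X=2, Z=0, W=3, Y=1, U=4) weight 1/336
  (X=2, Z=1, W=2, Y=0, U=4) weight 3/448
  (X=2, Z=1, W=2, Y=1, U=4) weight 1/112
  (X=2, Z=3, W=3, Y=0, U=4) weight 1/224
  (X=2, Z=3, W=3, Y=1, U=4) weight 1/168
  (X=3, Z=1, W=3, Y=0, U=4) weight 3/560
  (X=3, Z=1, W=3, Y=1, U=4) weight 1/140
  … 10 more
Group by W:
  weight(W=2) = 13/320
  weight(W=3) = 17/320
Total weight = 13/320 + 17/320 = 3/32
P(W=2 | obs) = 13/320 / 3/32 = 13/30
P(W=3 | obs) = 17/320 / 3/32 = 17/30
argmax = 3

argmax_v P(W = v | obs) = 3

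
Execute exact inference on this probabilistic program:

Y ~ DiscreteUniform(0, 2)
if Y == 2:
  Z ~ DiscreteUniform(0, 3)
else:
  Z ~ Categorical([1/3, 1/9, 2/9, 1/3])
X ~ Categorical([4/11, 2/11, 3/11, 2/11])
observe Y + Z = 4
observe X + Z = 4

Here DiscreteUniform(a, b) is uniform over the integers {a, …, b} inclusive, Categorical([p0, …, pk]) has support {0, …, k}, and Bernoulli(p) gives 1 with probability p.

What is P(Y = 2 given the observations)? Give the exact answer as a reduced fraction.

Enumerate traces; 2 have nonzero weight after conditioning:
  (Y=1, Z=3, X=1) weight 2/99
  (Y=2, Z=2, X=2) weight 1/44
Group by Y:
  weight(Y=1) = 2/99
  weight(Y=2) = 1/44
Total weight = 2/99 + 1/44 = 17/396
P(Y=1 | obs) = 2/99 / 17/396 = 8/17
P(Y=2 | obs) = 1/44 / 17/396 = 9/17

P(Y = 2 | obs) = 9/17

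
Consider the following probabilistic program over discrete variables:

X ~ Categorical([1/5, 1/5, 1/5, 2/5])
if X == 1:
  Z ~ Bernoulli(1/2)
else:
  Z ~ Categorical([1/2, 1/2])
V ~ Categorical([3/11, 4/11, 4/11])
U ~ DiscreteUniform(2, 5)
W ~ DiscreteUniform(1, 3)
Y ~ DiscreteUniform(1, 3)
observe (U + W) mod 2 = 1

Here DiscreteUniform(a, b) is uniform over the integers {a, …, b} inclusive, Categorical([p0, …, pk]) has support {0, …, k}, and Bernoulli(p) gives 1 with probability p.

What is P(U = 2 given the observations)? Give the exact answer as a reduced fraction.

Enumerate traces; 432 have nonzero weight after conditioning:
  (X=0, Z=0, V=0, U=2, W=1, Y=1) weight 1/1320
  (X=0, Z=0, V=0, U=2, W=1, Y=2) weight 1/1320
  (X=0, Z=0, V=0, U=2, W=1, Y=3) weight 1/1320
  (X=0, Z=0, V=0, U=2, W=3, Y=1) weight 1/1320
  (X=0, Z=0, V=0, U=2, W=3, Y=2) weight 1/1320
  (X=0, Z=0, V=0, U=2, W=3, Y=3) weight 1/1320
  (X=0, Z=0, V=0, U=3, W=2, Y=1) weight 1/1320
  (X=0, Z=0, V=0, U=3, W=2, Y=2) weight 1/1320
  (X=0, Z=0, V=0, U=4, W=1, Y=1) weight 1/1320
  (X=0, Z=0, V=0, U=5, W=2, Y=1) weight 1/1320
  … 422 more
Group by U:
  weight(U=2) = 1/6
  weight(U=3) = 1/12
  weight(U=4) = 1/6
  weight(U=5) = 1/12
Total weight = 1/6 + 1/12 + 1/6 + 1/12 = 1/2
P(U=2 | obs) = 1/6 / 1/2 = 1/3
P(U=3 | obs) = 1/12 / 1/2 = 1/6
P(U=4 | obs) = 1/6 / 1/2 = 1/3
P(U=5 | obs) = 1/12 / 1/2 = 1/6

P(U = 2 | obs) = 1/3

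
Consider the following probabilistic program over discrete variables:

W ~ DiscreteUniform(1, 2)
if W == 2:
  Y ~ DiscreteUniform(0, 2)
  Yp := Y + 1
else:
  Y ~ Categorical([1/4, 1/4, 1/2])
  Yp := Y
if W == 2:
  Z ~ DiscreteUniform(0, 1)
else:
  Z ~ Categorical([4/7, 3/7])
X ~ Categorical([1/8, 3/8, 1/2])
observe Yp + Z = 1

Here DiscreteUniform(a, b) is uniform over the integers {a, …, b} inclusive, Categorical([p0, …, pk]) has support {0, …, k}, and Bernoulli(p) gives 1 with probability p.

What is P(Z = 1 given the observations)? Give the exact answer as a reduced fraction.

P(Z = 1 | obs) = 9/35

Enumerate traces; 9 have nonzero weight after conditioning:
  (W=1, Y=0, Z=1, X=0) weight 3/448
  (W=1, Y=0, Z=1, X=1) weight 9/448
  (W=1, Y=0, Z=1, X=2) weight 3/112
  (W=1, Y=1, Z=0, X=0) weight 1/112
  (W=1, Y=1, Z=0, X=1) weight 3/112
  (W=1, Y=1, Z=0, X=2) weight 1/28
  (W=2, Y=0, Z=0, X=0) weight 1/96
  (W=2, Y=0, Z=0, X=1) weight 1/32
  … 1 more
Group by Z:
  weight(Z=0) = 13/84
  weight(Z=1) = 3/56
Total weight = 13/84 + 3/56 = 5/24
P(Z=0 | obs) = 13/84 / 5/24 = 26/35
P(Z=1 | obs) = 3/56 / 5/24 = 9/35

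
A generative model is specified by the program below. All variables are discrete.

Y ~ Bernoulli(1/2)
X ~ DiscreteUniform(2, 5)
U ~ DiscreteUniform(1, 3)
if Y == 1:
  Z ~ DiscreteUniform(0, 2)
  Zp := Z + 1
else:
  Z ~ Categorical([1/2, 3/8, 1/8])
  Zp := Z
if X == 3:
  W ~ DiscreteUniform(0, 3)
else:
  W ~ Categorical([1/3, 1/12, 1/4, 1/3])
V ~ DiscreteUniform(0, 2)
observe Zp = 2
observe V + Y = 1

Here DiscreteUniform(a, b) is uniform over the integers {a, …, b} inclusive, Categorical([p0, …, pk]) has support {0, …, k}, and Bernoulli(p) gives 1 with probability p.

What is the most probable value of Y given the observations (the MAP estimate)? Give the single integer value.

Enumerate traces; 96 have nonzero weight after conditioning:
  (Y=0, X=2, U=1, Z=2, W=0, V=1) weight 1/1728
  (Y=0, X=2, U=1, Z=2, W=1, V=1) weight 1/6912
  (Y=0, X=2, U=1, Z=2, W=2, V=1) weight 1/2304
  (Y=0, X=2, U=1, Z=2, W=3, V=1) weight 1/1728
  (Y=0, X=2, U=2, Z=2, W=0, V=1) weight 1/1728
  (Y=0, X=2, U=2, Z=2, W=1, V=1) weight 1/6912
  (Y=0, X=2, U=2, Z=2, W=2, V=1) weight 1/2304
  (Y=0, X=2, U=2, Z=2, W=3, V=1) weight 1/1728
  (Y=1, X=2, U=1, Z=1, W=0, V=0) weight 1/648
  … 87 more
Group by Y:
  weight(Y=0) = 1/48
  weight(Y=1) = 1/18
Total weight = 1/48 + 1/18 = 11/144
P(Y=0 | obs) = 1/48 / 11/144 = 3/11
P(Y=1 | obs) = 1/18 / 11/144 = 8/11
argmax = 1

argmax_v P(Y = v | obs) = 1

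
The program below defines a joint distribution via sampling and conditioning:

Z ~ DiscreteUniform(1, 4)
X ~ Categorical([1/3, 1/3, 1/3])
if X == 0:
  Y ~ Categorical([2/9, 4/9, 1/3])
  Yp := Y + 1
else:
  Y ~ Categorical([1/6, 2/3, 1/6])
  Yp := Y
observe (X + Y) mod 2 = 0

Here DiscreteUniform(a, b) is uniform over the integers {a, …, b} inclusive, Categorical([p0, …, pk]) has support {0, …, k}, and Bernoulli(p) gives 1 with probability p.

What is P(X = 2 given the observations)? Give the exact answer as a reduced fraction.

P(X = 2 | obs) = 3/14

Enumerate traces; 20 have nonzero weight after conditioning:
  (Z=1, X=0, Y=0) weight 1/54
  (Z=1, X=0, Y=2) weight 1/36
  (Z=1, X=1, Y=1) weight 1/18
  (Z=1, X=2, Y=0) weight 1/72
  (Z=1, X=2, Y=2) weight 1/72
  (Z=2, X=0, Y=0) weight 1/54
  (Z=2, X=0, Y=2) weight 1/36
  (Z=2, X=1, Y=1) weight 1/18
  … 12 more
Group by X:
  weight(X=0) = 5/27
  weight(X=1) = 2/9
  weight(X=2) = 1/9
Total weight = 5/27 + 2/9 + 1/9 = 14/27
P(X=0 | obs) = 5/27 / 14/27 = 5/14
P(X=1 | obs) = 2/9 / 14/27 = 3/7
P(X=2 | obs) = 1/9 / 14/27 = 3/14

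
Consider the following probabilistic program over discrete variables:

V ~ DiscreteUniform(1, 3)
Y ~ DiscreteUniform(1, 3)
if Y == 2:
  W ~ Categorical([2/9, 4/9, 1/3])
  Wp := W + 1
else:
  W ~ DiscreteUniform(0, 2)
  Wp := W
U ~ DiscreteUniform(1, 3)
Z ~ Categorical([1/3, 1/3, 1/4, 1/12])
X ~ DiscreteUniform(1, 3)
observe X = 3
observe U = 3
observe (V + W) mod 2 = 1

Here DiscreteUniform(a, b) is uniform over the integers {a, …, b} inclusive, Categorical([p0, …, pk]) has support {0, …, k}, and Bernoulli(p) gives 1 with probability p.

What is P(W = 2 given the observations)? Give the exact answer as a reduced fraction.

P(W = 2 | obs) = 9/22

Enumerate traces; 60 have nonzero weight after conditioning:
  (V=1, Y=1, W=0, U=3, Z=0, X=3) weight 1/729
  (V=1, Y=1, W=0, U=3, Z=1, X=3) weight 1/729
  (V=1, Y=1, W=0, U=3, Z=2, X=3) weight 1/972
  (V=1, Y=1, W=0, U=3, Z=3, X=3) weight 1/2916
  (V=1, Y=1, W=2, U=3, Z=0, X=3) weight 1/729
  (V=1, Y=1, W=2, U=3, Z=1, X=3) weight 1/729
  (V=1, Y=1, W=2, U=3, Z=2, X=3) weight 1/972
  (V=1, Y=1, W=2, U=3, Z=3, X=3) weight 1/2916
  (V=2, Y=1, W=1, U=3, Z=0, X=3) weight 1/729
  … 51 more
Group by W:
  weight(W=0) = 16/729
  weight(W=1) = 10/729
  weight(W=2) = 2/81
Total weight = 16/729 + 10/729 + 2/81 = 44/729
P(W=0 | obs) = 16/729 / 44/729 = 4/11
P(W=1 | obs) = 10/729 / 44/729 = 5/22
P(W=2 | obs) = 2/81 / 44/729 = 9/22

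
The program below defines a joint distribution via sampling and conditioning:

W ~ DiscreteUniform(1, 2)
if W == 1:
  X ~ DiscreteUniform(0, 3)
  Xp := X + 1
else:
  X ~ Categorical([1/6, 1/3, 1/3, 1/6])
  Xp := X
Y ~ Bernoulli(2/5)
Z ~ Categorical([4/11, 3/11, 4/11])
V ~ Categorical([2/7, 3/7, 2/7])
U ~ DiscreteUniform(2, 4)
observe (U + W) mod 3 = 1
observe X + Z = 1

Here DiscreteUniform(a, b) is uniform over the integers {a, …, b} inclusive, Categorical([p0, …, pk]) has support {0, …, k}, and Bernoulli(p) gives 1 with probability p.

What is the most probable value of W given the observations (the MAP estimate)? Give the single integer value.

Enumerate traces; 24 have nonzero weight after conditioning:
  (W=1, X=0, Y=0, Z=1, V=0, U=3) weight 3/1540
  (W=1, X=0, Y=0, Z=1, V=1, U=3) weight 9/3080
  (W=1, X=0, Y=0, Z=1, V=2, U=3) weight 3/1540
  (W=1, X=0, Y=1, Z=1, V=0, U=3) weight 1/770
  (W=1, X=0, Y=1, Z=1, V=1, U=3) weight 3/1540
  (W=1, X=0, Y=1, Z=1, V=2, U=3) weight 1/770
  (W=1, X=1, Y=0, Z=0, V=0, U=3) weight 1/385
  (W=1, X=1, Y=0, Z=0, V=1, U=3) weight 3/770
  (W=2, X=0, Y=0, Z=1, V=0, U=2) weight 1/770
  … 15 more
Group by W:
  weight(W=1) = 7/264
  weight(W=2) = 1/36
Total weight = 7/264 + 1/36 = 43/792
P(W=1 | obs) = 7/264 / 43/792 = 21/43
P(W=2 | obs) = 1/36 / 43/792 = 22/43
argmax = 2

argmax_v P(W = v | obs) = 2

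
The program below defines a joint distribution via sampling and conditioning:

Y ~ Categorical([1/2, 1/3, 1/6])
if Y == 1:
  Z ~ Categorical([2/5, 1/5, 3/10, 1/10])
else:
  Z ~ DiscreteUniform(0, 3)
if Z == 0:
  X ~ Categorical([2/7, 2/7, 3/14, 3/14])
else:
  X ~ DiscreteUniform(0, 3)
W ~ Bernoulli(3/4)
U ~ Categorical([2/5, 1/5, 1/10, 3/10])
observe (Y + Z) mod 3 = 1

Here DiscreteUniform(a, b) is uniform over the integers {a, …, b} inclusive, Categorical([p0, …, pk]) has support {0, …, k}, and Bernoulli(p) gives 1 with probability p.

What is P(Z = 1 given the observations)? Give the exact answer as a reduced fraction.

P(Z = 1 | obs) = 3/8

Enumerate traces; 128 have nonzero weight after conditioning:
  (Y=0, Z=1, X=0, W=0, U=0) weight 1/320
  (Y=0, Z=1, X=0, W=0, U=1) weight 1/640
  (Y=0, Z=1, X=0, W=0, U=2) weight 1/1280
  (Y=0, Z=1, X=0, W=0, U=3) weight 3/1280
  (Y=0, Z=1, X=0, W=1, U=0) weight 3/320
  (Y=0, Z=1, X=0, W=1, U=1) weight 3/640
  (Y=0, Z=1, X=0, W=1, U=2) weight 3/1280
  (Y=0, Z=1, X=0, W=1, U=3) weight 9/1280
  (Y=1, Z=0, X=0, W=0, U=0) weight 2/525
  (Y=1, Z=3, X=0, W=0, U=0) weight 1/1200
  … 118 more
Group by Z:
  weight(Z=0) = 2/15
  weight(Z=1) = 1/8
  weight(Z=2) = 1/24
  weight(Z=3) = 1/30
Total weight = 2/15 + 1/8 + 1/24 + 1/30 = 1/3
P(Z=0 | obs) = 2/15 / 1/3 = 2/5
P(Z=1 | obs) = 1/8 / 1/3 = 3/8
P(Z=2 | obs) = 1/24 / 1/3 = 1/8
P(Z=3 | obs) = 1/30 / 1/3 = 1/10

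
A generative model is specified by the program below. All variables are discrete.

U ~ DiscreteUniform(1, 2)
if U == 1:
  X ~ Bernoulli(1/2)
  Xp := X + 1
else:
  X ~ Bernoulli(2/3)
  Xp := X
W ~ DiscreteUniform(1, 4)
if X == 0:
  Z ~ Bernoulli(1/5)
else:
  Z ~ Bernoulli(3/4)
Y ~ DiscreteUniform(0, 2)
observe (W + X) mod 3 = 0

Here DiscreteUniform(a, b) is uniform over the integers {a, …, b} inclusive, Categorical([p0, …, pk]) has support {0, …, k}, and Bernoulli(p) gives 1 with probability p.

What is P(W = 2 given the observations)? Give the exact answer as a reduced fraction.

P(W = 2 | obs) = 7/12

Enumerate traces; 24 have nonzero weight after conditioning:
  (U=1, X=0, W=3, Z=0, Y=0) weight 1/60
  (U=1, X=0, W=3, Z=0, Y=1) weight 1/60
  (U=1, X=0, W=3, Z=0, Y=2) weight 1/60
  (U=1, X=0, W=3, Z=1, Y=0) weight 1/240
  (U=1, X=0, W=3, Z=1, Y=1) weight 1/240
  (U=1, X=0, W=3, Z=1, Y=2) weight 1/240
  (U=1, X=1, W=2, Z=0, Y=0) weight 1/192
  (U=1, X=1, W=2, Z=0, Y=1) weight 1/192
  … 16 more
Group by W:
  weight(W=2) = 7/48
  weight(W=3) = 5/48
Total weight = 7/48 + 5/48 = 1/4
P(W=2 | obs) = 7/48 / 1/4 = 7/12
P(W=3 | obs) = 5/48 / 1/4 = 5/12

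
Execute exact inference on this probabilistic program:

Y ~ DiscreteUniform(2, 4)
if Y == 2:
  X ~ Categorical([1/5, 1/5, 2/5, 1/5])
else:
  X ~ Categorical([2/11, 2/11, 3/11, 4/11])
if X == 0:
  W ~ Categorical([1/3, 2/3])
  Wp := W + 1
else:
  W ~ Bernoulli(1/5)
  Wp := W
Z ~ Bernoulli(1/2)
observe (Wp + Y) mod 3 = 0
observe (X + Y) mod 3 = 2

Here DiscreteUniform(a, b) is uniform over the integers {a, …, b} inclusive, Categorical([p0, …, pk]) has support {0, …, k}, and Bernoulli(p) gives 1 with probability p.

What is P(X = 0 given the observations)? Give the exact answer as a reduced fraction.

Enumerate traces; 6 have nonzero weight after conditioning:
  (Y=2, X=0, W=0, Z=0) weight 1/90
  (Y=2, X=0, W=0, Z=1) weight 1/90
  (Y=2, X=3, W=1, Z=0) weight 1/150
  (Y=2, X=3, W=1, Z=1) weight 1/150
  (Y=3, X=2, W=0, Z=0) weight 2/55
  (Y=3, X=2, W=0, Z=1) weight 2/55
Group by X:
  weight(X=0) = 1/45
  weight(X=2) = 4/55
  weight(X=3) = 1/75
Total weight = 1/45 + 4/55 + 1/75 = 268/2475
P(X=0 | obs) = 1/45 / 268/2475 = 55/268
P(X=2 | obs) = 4/55 / 268/2475 = 45/67
P(X=3 | obs) = 1/75 / 268/2475 = 33/268

P(X = 0 | obs) = 55/268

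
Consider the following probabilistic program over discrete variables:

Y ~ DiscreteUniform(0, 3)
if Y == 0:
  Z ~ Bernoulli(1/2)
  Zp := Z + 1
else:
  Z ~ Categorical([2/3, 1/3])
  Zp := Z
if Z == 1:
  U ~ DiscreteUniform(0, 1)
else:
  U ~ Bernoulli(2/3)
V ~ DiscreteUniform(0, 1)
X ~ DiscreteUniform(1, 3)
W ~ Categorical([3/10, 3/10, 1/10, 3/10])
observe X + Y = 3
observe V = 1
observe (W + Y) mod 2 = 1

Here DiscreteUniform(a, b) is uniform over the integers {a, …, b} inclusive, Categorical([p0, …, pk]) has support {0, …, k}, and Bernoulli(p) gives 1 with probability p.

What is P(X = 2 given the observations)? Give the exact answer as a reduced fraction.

Enumerate traces; 24 have nonzero weight after conditioning:
  (Y=0, Z=0, U=0, V=1, X=3, W=1) weight 1/480
  (Y=0, Z=0, U=0, V=1, X=3, W=3) weight 1/480
  (Y=0, Z=0, U=1, V=1, X=3, W=1) weight 1/240
  (Y=0, Z=0, U=1, V=1, X=3, W=3) weight 1/240
  (Y=0, Z=1, U=0, V=1, X=3, W=1) weight 1/320
  (Y=0, Z=1, U=0, V=1, X=3, W=3) weight 1/320
  (Y=0, Z=1, U=1, V=1, X=3, W=1) weight 1/320
  (Y=0, Z=1, U=1, V=1, X=3, W=3) weight 1/320
  (Y=1, Z=0, U=0, V=1, X=2, W=0) weight 1/360
  (Y=2, Z=0, U=0, V=1, X=1, W=1) weight 1/360
  … 14 more
Group by X:
  weight(X=1) = 1/40
  weight(X=2) = 1/60
  weight(X=3) = 1/40
Total weight = 1/40 + 1/60 + 1/40 = 1/15
P(X=1 | obs) = 1/40 / 1/15 = 3/8
P(X=2 | obs) = 1/60 / 1/15 = 1/4
P(X=3 | obs) = 1/40 / 1/15 = 3/8

P(X = 2 | obs) = 1/4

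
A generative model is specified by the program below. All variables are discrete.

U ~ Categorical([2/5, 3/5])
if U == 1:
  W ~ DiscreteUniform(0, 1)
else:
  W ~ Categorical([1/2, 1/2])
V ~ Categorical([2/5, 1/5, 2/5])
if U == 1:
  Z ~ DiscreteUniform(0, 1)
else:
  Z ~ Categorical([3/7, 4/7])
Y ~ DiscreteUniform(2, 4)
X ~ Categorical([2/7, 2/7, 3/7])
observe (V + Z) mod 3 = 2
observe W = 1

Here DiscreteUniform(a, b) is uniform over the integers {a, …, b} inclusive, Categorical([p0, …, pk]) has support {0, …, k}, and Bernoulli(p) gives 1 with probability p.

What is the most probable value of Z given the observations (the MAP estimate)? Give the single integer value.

argmax_v P(Z = v | obs) = 0

Enumerate traces; 36 have nonzero weight after conditioning:
  (U=0, W=1, V=1, Z=1, Y=2, X=0) weight 8/3675
  (U=0, W=1, V=1, Z=1, Y=2, X=1) weight 8/3675
  (U=0, W=1, V=1, Z=1, Y=2, X=2) weight 4/1225
  (U=0, W=1, V=1, Z=1, Y=3, X=0) weight 8/3675
  (U=0, W=1, V=1, Z=1, Y=3, X=1) weight 8/3675
  (U=0, W=1, V=1, Z=1, Y=3, X=2) weight 4/1225
  (U=0, W=1, V=1, Z=1, Y=4, X=0) weight 8/3675
  (U=0, W=1, V=1, Z=1, Y=4, X=1) weight 8/3675
  (U=0, W=1, V=2, Z=0, Y=2, X=0) weight 4/1225
  … 27 more
Group by Z:
  weight(Z=0) = 33/350
  weight(Z=1) = 37/700
Total weight = 33/350 + 37/700 = 103/700
P(Z=0 | obs) = 33/350 / 103/700 = 66/103
P(Z=1 | obs) = 37/700 / 103/700 = 37/103
argmax = 0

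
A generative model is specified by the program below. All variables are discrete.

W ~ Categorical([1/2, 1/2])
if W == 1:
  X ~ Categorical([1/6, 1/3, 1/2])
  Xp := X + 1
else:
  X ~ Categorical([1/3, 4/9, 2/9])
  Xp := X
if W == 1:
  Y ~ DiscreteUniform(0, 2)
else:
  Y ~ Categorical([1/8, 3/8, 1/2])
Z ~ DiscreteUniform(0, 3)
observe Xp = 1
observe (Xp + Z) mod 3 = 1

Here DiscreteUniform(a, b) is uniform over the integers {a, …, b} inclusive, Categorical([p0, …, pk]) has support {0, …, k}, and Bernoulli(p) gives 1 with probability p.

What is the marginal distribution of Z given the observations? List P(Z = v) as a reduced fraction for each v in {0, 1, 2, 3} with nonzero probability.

P(Z=0) = 1/2, P(Z=3) = 1/2

Enumerate traces; 12 have nonzero weight after conditioning:
  (W=0, X=1, Y=0, Z=0) weight 1/144
  (W=0, X=1, Y=0, Z=3) weight 1/144
  (W=0, X=1, Y=1, Z=0) weight 1/48
  (W=0, X=1, Y=1, Z=3) weight 1/48
  (W=0, X=1, Y=2, Z=0) weight 1/36
  (W=0, X=1, Y=2, Z=3) weight 1/36
  (W=1, X=0, Y=0, Z=0) weight 1/144
  (W=1, X=0, Y=0, Z=3) weight 1/144
  … 4 more
Group by Z:
  weight(Z=0) = 11/144
  weight(Z=3) = 11/144
Total weight = 11/144 + 11/144 = 11/72
P(Z=0 | obs) = 11/144 / 11/72 = 1/2
P(Z=3 | obs) = 11/144 / 11/72 = 1/2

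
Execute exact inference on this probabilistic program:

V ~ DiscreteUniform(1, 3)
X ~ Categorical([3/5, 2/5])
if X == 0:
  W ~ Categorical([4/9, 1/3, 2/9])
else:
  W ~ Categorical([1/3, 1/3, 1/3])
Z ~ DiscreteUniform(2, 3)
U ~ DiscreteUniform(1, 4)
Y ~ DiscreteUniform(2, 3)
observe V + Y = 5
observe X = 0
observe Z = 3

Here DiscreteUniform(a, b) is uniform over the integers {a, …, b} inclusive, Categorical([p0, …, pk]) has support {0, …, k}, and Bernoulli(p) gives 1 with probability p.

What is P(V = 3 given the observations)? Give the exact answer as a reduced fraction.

Enumerate traces; 24 have nonzero weight after conditioning:
  (V=2, X=0, W=0, Z=3, U=1, Y=3) weight 1/180
  (V=2, X=0, W=0, Z=3, U=2, Y=3) weight 1/180
  (V=2, X=0, W=0, Z=3, U=3, Y=3) weight 1/180
  (V=2, X=0, W=0, Z=3, U=4, Y=3) weight 1/180
  (V=2, X=0, W=1, Z=3, U=1, Y=3) weight 1/240
  (V=2, X=0, W=1, Z=3, U=2, Y=3) weight 1/240
  (V=2, X=0, W=1, Z=3, U=3, Y=3) weight 1/240
  (V=2, X=0, W=1, Z=3, U=4, Y=3) weight 1/240
  (V=3, X=0, W=0, Z=3, U=1, Y=2) weight 1/180
  … 15 more
Group by V:
  weight(V=2) = 1/20
  weight(V=3) = 1/20
Total weight = 1/20 + 1/20 = 1/10
P(V=2 | obs) = 1/20 / 1/10 = 1/2
P(V=3 | obs) = 1/20 / 1/10 = 1/2

P(V = 3 | obs) = 1/2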